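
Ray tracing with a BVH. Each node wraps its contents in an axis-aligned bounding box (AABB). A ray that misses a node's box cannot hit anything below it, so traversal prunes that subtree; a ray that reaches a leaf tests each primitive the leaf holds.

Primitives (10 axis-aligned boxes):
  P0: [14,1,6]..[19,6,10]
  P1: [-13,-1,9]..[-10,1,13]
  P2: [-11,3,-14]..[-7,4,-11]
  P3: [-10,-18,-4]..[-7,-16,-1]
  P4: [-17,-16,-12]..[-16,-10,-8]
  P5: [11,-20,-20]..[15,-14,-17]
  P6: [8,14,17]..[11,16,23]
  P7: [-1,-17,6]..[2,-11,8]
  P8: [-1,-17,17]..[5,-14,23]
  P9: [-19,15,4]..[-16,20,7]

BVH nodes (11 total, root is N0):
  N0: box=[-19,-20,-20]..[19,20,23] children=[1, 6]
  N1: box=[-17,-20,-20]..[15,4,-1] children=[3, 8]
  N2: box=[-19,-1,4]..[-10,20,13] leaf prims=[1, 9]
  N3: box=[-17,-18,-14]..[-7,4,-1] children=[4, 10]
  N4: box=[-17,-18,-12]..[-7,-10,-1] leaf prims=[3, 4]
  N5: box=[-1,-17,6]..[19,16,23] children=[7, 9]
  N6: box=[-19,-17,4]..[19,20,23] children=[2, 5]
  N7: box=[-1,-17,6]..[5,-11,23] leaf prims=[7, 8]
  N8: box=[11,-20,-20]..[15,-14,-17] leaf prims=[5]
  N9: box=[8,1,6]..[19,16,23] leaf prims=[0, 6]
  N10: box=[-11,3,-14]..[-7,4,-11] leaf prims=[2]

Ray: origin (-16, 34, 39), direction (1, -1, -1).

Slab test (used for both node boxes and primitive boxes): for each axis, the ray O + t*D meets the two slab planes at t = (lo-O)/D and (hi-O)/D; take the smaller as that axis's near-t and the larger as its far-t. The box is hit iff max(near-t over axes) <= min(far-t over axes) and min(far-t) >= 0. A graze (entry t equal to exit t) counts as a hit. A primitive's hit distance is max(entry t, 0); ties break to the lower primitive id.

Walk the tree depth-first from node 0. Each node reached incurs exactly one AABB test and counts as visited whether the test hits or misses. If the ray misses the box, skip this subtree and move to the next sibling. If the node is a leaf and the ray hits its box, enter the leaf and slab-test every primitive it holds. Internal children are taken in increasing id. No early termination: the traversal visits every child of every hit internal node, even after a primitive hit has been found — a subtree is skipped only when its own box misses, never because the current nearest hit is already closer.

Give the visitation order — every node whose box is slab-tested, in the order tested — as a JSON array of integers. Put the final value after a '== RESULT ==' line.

Trace the traversal:
N0 x:[-3,35] y:[14,54] z:[16,59] -> hit [16,35], descend [1, 6]
  N1 x:[-1,31] y:[30,54] z:[40,59] -> miss, prune
  N6 x:[-3,35] y:[14,51] z:[16,35] -> hit [16,35], descend [2, 5]
    N2 x:[-3,6] y:[14,35] z:[26,35] -> miss, prune
    N5 x:[15,35] y:[18,51] z:[16,33] -> hit [18,33], descend [7, 9]
      N7 x:[15,21] y:[45,51] z:[16,33] -> miss, prune
      N9 x:[24,35] y:[18,33] z:[16,33] -> hit [24,33] leaf, test {P0@t=30, P6(miss)}

Visited [0, 1, 6, 2, 5, 7, 9]. Tests: 7 box, 1 leaf. Nearest: P0.

== RESULT ==
[0, 1, 6, 2, 5, 7, 9]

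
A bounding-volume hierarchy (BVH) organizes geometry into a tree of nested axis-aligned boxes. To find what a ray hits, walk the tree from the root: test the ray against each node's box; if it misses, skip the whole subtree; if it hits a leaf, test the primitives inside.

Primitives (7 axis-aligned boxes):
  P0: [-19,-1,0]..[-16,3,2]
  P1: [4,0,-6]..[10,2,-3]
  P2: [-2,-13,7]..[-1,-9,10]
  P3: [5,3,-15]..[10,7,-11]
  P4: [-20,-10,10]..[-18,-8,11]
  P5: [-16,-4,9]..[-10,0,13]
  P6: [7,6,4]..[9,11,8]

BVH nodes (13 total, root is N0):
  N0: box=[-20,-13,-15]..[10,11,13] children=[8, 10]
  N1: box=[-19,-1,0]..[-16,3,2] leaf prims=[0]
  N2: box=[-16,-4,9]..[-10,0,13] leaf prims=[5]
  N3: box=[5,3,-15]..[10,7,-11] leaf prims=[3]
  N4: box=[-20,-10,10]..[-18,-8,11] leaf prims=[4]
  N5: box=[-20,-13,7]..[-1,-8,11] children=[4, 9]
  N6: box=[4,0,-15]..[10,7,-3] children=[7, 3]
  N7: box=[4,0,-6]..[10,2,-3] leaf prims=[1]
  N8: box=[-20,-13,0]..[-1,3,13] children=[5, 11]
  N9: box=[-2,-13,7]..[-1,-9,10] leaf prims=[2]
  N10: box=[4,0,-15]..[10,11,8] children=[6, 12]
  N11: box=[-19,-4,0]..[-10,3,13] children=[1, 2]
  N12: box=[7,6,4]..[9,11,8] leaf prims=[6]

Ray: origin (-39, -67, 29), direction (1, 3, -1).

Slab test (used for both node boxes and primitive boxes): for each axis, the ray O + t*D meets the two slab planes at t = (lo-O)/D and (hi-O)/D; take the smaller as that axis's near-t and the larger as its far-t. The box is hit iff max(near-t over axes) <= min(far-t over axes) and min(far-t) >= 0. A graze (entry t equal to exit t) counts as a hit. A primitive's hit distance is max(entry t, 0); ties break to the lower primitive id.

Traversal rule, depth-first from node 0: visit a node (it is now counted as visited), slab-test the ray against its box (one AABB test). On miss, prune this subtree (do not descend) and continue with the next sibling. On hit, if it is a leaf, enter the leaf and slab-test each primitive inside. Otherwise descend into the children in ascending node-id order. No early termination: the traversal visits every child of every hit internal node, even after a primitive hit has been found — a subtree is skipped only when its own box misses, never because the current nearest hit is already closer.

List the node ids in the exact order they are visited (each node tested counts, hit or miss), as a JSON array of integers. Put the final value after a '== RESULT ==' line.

Trace the traversal:
N0 x:[19,49] y:[18,26] z:[16,44] -> hit [19,26], descend [8, 10]
  N8 x:[19,38] y:[18,70/3] z:[16,29] -> hit [19,70/3], descend [5, 11]
    N5 x:[19,38] y:[18,59/3] z:[18,22] -> hit [19,59/3], descend [4, 9]
      N4 x:[19,21] y:[19,59/3] z:[18,19] -> hit [19,19] leaf, test {P4@t=19}
      N9 x:[37,38] y:[18,58/3] z:[19,22] -> miss, prune
    N11 x:[20,29] y:[21,70/3] z:[16,29] -> hit [21,70/3], descend [1, 2]
      N1 x:[20,23] y:[22,70/3] z:[27,29] -> miss, prune
      N2 x:[23,29] y:[21,67/3] z:[16,20] -> miss, prune
  N10 x:[43,49] y:[67/3,26] z:[21,44] -> miss, prune

9 AABB tests over nodes [0, 8, 5, 4, 9, 11, 1, 2, 10]; 1 leaf entered; closest P4.

== RESULT ==
[0, 8, 5, 4, 9, 11, 1, 2, 10]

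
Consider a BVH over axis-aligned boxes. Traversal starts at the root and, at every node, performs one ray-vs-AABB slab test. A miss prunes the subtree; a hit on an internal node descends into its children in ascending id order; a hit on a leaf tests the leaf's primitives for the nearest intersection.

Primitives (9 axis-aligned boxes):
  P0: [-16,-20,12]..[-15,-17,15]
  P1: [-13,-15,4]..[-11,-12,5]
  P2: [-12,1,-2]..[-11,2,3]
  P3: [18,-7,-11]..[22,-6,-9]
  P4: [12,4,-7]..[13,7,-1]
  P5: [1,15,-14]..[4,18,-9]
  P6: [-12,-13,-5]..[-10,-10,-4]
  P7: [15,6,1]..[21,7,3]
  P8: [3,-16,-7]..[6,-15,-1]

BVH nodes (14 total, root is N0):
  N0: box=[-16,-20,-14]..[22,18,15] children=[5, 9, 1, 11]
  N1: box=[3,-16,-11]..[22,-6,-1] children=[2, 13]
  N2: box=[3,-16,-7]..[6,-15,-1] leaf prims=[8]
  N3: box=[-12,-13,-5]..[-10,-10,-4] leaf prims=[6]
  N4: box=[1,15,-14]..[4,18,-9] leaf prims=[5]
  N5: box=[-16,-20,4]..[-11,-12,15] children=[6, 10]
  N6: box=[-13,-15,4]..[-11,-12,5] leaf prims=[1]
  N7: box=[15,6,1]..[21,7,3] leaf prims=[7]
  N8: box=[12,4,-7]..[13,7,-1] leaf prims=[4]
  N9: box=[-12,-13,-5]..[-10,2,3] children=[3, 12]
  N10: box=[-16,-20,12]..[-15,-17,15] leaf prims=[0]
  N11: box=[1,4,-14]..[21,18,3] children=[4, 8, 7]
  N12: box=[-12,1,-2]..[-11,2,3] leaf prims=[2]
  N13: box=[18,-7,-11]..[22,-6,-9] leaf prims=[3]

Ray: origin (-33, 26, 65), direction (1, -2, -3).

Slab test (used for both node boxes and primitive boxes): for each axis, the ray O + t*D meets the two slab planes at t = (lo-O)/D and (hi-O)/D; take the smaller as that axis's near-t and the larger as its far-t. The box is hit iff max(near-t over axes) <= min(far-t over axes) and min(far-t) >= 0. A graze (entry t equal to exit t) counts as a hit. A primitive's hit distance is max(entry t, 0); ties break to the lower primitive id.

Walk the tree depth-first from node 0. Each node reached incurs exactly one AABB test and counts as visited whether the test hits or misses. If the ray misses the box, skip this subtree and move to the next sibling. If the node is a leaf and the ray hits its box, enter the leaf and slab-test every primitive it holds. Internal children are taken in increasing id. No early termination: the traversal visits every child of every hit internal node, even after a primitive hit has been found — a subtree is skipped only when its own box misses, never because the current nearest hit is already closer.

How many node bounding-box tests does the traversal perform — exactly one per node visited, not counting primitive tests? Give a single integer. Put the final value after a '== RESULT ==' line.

Trace the traversal:
N0 x:[17,55] y:[4,23] z:[50/3,79/3] -> hit [17,23], descend [1, 5, 9, 11]
  N1 x:[36,55] y:[16,21] z:[22,76/3] -> miss, prune
  N5 x:[17,22] y:[19,23] z:[50/3,61/3] -> hit [19,61/3], descend [6, 10]
    N6 x:[20,22] y:[19,41/2] z:[20,61/3] -> hit [20,61/3] leaf, test {P1@t=20}
    N10 x:[17,18] y:[43/2,23] z:[50/3,53/3] -> miss, prune
  N9 x:[21,23] y:[12,39/2] z:[62/3,70/3] -> miss, prune
  N11 x:[34,54] y:[4,11] z:[62/3,79/3] -> miss, prune

7 AABB tests over nodes [0, 1, 5, 6, 10, 9, 11]; 1 leaf entered; closest P1.

== RESULT ==
7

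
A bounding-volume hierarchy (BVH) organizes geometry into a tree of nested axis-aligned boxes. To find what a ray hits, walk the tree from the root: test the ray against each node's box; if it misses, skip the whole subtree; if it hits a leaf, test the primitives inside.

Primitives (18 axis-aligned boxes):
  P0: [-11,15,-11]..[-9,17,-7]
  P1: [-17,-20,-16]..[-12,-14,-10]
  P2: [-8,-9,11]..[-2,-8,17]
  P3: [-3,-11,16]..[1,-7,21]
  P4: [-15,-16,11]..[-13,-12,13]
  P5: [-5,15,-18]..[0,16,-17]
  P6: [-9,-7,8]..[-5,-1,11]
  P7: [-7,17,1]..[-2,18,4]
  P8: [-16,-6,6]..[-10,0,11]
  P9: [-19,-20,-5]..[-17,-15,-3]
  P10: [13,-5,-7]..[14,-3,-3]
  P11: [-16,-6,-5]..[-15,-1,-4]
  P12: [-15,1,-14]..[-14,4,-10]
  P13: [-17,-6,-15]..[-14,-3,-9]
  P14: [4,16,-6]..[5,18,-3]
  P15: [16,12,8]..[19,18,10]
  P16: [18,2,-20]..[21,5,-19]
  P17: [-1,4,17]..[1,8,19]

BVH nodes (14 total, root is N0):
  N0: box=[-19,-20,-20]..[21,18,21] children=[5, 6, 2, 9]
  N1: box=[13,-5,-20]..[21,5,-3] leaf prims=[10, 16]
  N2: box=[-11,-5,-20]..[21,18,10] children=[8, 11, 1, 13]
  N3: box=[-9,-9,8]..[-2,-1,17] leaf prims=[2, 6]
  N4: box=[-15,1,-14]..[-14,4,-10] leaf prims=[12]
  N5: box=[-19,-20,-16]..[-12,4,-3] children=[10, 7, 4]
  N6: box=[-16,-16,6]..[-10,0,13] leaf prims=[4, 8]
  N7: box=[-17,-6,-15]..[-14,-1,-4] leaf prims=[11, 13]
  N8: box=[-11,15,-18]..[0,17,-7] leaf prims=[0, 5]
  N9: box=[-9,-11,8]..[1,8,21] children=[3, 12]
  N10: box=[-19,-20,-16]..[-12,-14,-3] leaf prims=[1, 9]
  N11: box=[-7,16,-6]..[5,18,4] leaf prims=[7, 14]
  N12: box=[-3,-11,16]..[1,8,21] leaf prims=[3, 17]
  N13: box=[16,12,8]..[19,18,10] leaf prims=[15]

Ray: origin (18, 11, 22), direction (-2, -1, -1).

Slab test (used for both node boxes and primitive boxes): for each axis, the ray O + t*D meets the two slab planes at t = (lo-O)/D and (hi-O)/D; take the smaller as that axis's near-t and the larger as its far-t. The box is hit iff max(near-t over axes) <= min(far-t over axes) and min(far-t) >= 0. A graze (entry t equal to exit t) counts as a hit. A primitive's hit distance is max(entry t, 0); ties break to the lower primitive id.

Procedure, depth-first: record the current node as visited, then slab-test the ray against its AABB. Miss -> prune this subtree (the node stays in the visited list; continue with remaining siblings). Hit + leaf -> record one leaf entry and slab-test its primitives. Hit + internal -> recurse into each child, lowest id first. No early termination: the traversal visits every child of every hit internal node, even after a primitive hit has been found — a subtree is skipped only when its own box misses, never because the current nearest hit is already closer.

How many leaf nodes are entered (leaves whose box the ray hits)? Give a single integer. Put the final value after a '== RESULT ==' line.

Trace the traversal:
N0 x:[-3/2,37/2] y:[-7,31] z:[1,42] -> hit [1,37/2], descend [2, 5, 6, 9]
  N2 x:[-3/2,29/2] y:[-7,16] z:[12,42] -> hit [12,29/2], descend [1, 8, 11, 13]
    N1 x:[-3/2,5/2] y:[6,16] z:[25,42] -> miss, prune
    N8 x:[9,29/2] y:[-6,-4] z:[29,40] -> miss, prune
    N11 x:[13/2,25/2] y:[-7,-5] z:[18,28] -> miss, prune
    N13 x:[-1/2,1] y:[-7,-1] z:[12,14] -> miss, prune
  N5 x:[15,37/2] y:[7,31] z:[25,38] -> miss, prune
  N6 x:[14,17] y:[11,27] z:[9,16] -> hit [14,16] leaf, test {P4(miss), P8@t=14}
  N9 x:[17/2,27/2] y:[3,22] z:[1,14] -> hit [17/2,27/2], descend [3, 12]
    N3 x:[10,27/2] y:[12,20] z:[5,14] -> hit [12,27/2] leaf, test {P2(miss), P6@t=12}
    N12 x:[17/2,21/2] y:[3,22] z:[1,6] -> miss, prune

Summary -> nodes [0, 2, 1, 8, 11, 13, 5, 6, 9, 3, 12]; box-tests=11; leaf-entries=2; first=P6

== RESULT ==
2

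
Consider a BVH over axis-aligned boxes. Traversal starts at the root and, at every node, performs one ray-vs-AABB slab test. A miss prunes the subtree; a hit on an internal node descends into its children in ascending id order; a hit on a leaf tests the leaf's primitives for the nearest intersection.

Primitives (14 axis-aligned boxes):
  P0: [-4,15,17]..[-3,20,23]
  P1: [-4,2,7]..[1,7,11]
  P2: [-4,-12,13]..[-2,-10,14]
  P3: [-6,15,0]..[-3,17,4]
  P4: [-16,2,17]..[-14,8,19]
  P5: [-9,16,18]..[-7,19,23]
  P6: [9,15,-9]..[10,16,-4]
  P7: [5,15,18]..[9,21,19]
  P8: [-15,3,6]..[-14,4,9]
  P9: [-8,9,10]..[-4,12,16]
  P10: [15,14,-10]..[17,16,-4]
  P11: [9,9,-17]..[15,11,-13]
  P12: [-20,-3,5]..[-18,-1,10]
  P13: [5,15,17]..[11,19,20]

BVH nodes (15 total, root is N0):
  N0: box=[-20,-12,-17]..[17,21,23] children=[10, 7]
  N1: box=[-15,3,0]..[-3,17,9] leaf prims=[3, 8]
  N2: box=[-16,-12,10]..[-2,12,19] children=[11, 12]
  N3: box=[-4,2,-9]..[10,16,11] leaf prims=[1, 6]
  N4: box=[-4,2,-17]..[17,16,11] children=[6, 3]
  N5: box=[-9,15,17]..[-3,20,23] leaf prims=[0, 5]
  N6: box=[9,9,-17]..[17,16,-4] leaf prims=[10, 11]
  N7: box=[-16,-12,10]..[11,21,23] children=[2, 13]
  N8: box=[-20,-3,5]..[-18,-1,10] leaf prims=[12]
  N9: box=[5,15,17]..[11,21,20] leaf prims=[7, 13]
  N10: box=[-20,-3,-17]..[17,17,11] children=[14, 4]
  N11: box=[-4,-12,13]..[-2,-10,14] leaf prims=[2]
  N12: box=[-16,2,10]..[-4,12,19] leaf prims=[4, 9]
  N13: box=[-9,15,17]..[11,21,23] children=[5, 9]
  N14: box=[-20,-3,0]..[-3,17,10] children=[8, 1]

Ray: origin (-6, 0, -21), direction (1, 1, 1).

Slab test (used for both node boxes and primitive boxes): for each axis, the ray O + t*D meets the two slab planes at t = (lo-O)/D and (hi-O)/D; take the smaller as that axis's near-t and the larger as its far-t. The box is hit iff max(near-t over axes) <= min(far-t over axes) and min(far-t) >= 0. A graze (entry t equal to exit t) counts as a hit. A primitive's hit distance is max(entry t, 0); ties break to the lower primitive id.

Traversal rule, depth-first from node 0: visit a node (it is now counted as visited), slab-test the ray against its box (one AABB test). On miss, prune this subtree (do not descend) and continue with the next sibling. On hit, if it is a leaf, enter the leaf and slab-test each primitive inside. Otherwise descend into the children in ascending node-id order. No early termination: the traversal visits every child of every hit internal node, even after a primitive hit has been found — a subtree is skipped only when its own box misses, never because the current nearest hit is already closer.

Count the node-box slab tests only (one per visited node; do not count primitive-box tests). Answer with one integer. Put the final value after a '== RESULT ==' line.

Walk:
N0 x:[-14,23] y:[-12,21] z:[4,44] -> hit [4,21], descend [7, 10]
  N7 x:[-10,17] y:[-12,21] z:[31,44] -> miss, prune
  N10 x:[-14,23] y:[-3,17] z:[4,32] -> hit [4,17], descend [4, 14]
    N4 x:[2,23] y:[2,16] z:[4,32] -> hit [4,16], descend [3, 6]
      N3 x:[2,16] y:[2,16] z:[12,32] -> hit [12,16] leaf, test {P1(miss), P6@t=15}
      N6 x:[15,23] y:[9,16] z:[4,17] -> hit [15,16] leaf, test {P10(miss), P11(miss)}
    N14 x:[-14,3] y:[-3,17] z:[21,31] -> miss, prune

Summary -> nodes [0, 7, 10, 4, 3, 6, 14]; box-tests=7; leaf-entries=2; first=P6

== RESULT ==
7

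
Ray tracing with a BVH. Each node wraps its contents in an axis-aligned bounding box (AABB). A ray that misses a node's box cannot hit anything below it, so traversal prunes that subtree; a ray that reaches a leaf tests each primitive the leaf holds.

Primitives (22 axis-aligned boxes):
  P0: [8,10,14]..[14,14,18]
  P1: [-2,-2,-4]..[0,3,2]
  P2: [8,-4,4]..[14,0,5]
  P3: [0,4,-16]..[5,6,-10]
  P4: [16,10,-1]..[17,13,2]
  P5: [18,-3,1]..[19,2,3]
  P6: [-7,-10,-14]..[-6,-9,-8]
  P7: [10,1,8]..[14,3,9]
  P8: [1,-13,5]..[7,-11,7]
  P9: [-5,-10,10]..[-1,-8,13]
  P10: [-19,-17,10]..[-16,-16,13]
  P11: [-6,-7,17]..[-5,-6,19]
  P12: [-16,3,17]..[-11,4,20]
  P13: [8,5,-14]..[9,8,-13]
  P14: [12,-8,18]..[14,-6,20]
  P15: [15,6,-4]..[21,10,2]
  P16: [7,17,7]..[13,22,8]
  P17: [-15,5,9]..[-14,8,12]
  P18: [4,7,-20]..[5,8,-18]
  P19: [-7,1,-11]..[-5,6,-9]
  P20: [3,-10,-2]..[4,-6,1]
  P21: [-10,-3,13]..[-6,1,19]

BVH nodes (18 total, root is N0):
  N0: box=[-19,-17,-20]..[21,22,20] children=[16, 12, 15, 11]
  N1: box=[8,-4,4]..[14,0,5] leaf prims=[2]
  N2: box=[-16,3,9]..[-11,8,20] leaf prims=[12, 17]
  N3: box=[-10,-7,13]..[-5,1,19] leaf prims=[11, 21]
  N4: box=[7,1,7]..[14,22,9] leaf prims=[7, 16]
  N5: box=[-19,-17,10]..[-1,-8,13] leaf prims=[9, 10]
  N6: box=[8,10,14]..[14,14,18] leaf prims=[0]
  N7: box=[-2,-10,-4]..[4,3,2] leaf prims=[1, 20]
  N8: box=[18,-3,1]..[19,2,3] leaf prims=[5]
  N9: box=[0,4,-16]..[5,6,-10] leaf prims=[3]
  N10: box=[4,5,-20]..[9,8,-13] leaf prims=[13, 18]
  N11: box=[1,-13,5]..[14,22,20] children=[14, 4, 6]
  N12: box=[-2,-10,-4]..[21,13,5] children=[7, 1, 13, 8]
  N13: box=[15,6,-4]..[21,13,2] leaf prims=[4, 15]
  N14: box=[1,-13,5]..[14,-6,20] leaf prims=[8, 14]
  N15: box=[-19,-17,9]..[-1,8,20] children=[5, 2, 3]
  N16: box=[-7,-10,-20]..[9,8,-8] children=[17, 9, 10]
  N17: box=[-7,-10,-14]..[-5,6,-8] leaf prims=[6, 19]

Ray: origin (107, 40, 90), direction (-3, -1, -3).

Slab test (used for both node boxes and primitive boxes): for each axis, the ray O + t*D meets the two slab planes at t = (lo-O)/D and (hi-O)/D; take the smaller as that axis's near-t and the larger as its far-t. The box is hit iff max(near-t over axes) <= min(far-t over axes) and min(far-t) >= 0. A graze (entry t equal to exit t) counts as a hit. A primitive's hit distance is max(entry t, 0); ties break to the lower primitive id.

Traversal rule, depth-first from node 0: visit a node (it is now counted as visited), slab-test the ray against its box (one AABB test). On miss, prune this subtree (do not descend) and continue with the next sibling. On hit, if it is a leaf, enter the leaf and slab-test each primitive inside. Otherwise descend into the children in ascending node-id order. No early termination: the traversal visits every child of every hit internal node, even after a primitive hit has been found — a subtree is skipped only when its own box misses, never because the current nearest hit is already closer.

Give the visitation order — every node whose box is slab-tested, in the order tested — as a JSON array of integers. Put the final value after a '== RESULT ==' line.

Walk:
N0 x:[86/3,42] y:[18,57] z:[70/3,110/3] -> hit [86/3,110/3], descend [11, 12, 15, 16]
  N11 x:[31,106/3] y:[18,53] z:[70/3,85/3] -> miss, prune
  N12 x:[86/3,109/3] y:[27,50] z:[85/3,94/3] -> hit [86/3,94/3], descend [1, 7, 8, 13]
    N1 x:[31,33] y:[40,44] z:[85/3,86/3] -> miss, prune
    N7 x:[103/3,109/3] y:[37,50] z:[88/3,94/3] -> miss, prune
    N8 x:[88/3,89/3] y:[38,43] z:[29,89/3] -> miss, prune
    N13 x:[86/3,92/3] y:[27,34] z:[88/3,94/3] -> hit [88/3,92/3] leaf, test {P4@t=30, P15@t=30}
  N15 x:[36,42] y:[32,57] z:[70/3,27] -> miss, prune
  N16 x:[98/3,38] y:[32,50] z:[98/3,110/3] -> hit [98/3,110/3], descend [9, 10, 17]
    N9 x:[34,107/3] y:[34,36] z:[100/3,106/3] -> hit [34,106/3] leaf, test {P3@t=34}
    N10 x:[98/3,103/3] y:[32,35] z:[103/3,110/3] -> hit [103/3,103/3] leaf, test {P13(miss), P18(miss)}
    N17 x:[112/3,38] y:[34,50] z:[98/3,104/3] -> miss, prune

Summary -> nodes [0, 11, 12, 1, 7, 8, 13, 15, 16, 9, 10, 17]; box-tests=12; leaf-entries=3; first=P4

== RESULT ==
[0, 11, 12, 1, 7, 8, 13, 15, 16, 9, 10, 17]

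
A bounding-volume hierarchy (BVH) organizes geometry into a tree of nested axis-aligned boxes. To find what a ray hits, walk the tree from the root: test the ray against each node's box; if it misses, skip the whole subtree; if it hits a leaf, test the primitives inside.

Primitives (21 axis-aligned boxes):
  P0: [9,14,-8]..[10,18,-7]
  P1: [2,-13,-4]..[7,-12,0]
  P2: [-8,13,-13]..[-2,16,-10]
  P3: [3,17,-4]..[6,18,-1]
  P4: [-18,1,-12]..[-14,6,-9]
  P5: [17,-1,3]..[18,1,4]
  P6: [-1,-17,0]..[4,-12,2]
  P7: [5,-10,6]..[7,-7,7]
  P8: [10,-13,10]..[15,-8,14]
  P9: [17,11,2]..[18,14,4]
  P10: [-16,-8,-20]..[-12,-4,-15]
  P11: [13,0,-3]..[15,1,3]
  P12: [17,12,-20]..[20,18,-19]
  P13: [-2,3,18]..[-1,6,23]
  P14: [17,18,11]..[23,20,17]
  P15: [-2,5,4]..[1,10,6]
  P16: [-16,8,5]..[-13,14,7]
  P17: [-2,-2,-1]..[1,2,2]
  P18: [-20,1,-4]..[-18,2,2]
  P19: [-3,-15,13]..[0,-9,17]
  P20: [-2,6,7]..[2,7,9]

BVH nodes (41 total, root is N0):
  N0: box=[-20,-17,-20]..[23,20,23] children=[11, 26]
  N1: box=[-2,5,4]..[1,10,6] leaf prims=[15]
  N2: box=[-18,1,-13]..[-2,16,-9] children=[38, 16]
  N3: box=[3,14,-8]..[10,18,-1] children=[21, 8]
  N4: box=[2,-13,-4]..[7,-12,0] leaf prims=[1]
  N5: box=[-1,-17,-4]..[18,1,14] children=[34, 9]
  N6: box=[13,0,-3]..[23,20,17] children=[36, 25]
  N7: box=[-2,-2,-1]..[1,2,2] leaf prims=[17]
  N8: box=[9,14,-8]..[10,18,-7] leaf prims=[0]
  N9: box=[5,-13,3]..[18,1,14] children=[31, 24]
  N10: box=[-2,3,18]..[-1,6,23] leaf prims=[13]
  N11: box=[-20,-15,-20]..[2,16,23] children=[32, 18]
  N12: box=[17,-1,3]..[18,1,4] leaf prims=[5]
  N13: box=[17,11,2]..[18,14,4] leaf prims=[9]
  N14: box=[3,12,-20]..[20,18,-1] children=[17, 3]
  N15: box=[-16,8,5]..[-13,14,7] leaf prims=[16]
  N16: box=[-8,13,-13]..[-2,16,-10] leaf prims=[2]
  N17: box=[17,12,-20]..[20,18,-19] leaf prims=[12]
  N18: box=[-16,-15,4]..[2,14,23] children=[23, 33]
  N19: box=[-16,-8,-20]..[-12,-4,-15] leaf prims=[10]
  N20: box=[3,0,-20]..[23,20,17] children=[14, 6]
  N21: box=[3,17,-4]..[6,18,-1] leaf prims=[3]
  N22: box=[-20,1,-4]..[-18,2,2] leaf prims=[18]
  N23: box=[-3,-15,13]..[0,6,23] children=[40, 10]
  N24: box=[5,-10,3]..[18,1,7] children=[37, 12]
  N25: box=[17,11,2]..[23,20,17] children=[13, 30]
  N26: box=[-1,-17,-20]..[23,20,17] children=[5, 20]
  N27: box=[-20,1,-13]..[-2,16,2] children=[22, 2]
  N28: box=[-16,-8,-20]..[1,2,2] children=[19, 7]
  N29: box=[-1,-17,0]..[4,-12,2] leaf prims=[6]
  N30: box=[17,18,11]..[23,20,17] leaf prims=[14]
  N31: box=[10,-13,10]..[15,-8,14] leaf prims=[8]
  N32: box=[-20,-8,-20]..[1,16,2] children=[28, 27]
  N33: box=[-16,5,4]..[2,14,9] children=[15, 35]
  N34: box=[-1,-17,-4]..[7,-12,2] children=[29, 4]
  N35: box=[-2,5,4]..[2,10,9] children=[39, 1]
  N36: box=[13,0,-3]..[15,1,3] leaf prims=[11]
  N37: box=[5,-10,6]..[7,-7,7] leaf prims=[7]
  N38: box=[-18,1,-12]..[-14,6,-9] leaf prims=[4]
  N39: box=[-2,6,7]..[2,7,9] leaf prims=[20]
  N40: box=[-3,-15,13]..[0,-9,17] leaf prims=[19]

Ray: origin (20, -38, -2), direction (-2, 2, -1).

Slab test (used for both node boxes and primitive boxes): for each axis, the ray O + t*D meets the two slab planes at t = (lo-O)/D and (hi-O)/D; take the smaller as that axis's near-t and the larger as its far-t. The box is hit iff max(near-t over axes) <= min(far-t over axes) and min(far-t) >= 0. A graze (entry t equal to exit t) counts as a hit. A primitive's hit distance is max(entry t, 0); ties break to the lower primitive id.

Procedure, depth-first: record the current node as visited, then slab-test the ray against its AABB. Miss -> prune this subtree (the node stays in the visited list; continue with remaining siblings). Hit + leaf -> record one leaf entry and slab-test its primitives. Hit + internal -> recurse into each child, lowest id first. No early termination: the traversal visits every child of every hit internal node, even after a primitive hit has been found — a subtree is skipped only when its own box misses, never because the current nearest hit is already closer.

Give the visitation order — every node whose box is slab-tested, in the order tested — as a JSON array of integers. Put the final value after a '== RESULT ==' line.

Trace the traversal:
N0 x:[-3/2,20] y:[21/2,29] z:[-25,18] -> hit [21/2,18], descend [11, 26]
  N11 x:[9,20] y:[23/2,27] z:[-25,18] -> hit [23/2,18], descend [18, 32]
    N18 x:[9,18] y:[23/2,26] z:[-25,-6] -> miss, prune
    N32 x:[19/2,20] y:[15,27] z:[-4,18] -> hit [15,18], descend [27, 28]
      N27 x:[11,20] y:[39/2,27] z:[-4,11] -> miss, prune
      N28 x:[19/2,18] y:[15,20] z:[-4,18] -> hit [15,18], descend [7, 19]
        N7 x:[19/2,11] y:[18,20] z:[-4,-1] -> miss, prune
        N19 x:[16,18] y:[15,17] z:[13,18] -> hit [16,17] leaf, test {P10@t=16}
  N26 x:[-3/2,21/2] y:[21/2,29] z:[-19,18] -> hit [21/2,21/2], descend [5, 20]
    N5 x:[1,21/2] y:[21/2,39/2] z:[-16,2] -> miss, prune
    N20 x:[-3/2,17/2] y:[19,29] z:[-19,18] -> miss, prune

11 AABB tests over nodes [0, 11, 18, 32, 27, 28, 7, 19, 26, 5, 20]; 1 leaf entered; closest P10.

== RESULT ==
[0, 11, 18, 32, 27, 28, 7, 19, 26, 5, 20]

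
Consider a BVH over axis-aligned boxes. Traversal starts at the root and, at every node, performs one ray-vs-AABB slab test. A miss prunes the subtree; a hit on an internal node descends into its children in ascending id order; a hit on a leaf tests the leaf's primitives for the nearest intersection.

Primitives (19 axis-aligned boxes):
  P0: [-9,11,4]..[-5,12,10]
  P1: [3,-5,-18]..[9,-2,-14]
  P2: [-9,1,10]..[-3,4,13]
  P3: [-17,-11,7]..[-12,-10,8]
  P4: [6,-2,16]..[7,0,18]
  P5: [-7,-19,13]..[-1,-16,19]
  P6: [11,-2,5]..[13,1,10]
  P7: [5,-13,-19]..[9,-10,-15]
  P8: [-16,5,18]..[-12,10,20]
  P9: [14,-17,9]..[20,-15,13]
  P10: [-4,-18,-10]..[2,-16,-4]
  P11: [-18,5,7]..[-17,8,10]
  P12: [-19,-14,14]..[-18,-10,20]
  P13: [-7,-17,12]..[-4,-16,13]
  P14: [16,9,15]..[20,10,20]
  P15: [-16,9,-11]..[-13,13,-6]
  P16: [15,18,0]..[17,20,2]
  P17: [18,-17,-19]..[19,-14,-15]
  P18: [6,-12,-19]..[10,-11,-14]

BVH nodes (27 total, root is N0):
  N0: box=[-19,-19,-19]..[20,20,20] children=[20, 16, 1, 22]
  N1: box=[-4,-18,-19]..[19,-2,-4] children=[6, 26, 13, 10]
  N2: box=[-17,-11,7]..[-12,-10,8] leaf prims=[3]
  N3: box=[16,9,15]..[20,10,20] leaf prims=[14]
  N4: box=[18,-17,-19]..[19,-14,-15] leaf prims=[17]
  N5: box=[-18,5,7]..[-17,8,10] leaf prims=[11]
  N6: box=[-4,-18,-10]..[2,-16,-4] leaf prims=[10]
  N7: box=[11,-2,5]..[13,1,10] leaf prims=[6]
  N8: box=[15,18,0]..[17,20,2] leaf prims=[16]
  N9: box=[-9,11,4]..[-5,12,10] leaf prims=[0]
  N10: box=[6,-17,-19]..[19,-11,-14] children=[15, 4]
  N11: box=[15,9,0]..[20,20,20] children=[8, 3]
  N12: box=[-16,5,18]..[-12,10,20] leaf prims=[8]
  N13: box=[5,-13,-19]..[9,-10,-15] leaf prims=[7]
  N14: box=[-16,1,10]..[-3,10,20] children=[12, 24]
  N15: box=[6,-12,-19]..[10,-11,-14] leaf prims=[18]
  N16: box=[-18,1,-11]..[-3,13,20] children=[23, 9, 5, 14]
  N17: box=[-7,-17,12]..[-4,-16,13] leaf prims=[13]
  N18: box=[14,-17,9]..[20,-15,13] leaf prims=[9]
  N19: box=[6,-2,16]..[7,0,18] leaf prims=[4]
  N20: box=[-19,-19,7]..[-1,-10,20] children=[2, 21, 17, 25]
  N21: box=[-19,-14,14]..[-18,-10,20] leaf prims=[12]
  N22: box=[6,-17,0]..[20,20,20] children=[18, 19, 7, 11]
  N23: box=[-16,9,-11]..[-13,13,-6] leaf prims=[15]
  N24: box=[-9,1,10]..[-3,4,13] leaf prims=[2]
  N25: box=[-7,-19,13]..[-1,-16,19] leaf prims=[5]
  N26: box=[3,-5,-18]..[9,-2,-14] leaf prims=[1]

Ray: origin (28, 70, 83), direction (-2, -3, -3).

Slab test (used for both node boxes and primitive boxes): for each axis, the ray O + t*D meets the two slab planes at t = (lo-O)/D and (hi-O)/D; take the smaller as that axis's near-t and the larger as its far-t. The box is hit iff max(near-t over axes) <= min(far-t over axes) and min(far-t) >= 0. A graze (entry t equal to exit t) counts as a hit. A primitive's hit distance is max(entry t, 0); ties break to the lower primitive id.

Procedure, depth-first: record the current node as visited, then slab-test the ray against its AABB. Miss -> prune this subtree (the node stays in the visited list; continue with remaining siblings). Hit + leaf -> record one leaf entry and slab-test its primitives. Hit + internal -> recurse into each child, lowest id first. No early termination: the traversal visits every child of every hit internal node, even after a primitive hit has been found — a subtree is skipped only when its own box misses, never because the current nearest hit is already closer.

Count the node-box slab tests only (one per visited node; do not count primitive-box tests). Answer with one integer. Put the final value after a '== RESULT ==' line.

Walk:
N0 x:[4,47/2] y:[50/3,89/3] z:[21,34] -> hit [21,47/2], descend [1, 16, 20, 22]
  N1 x:[9/2,16] y:[24,88/3] z:[29,34] -> miss, prune
  N16 x:[31/2,23] y:[19,23] z:[21,94/3] -> hit [21,23], descend [5, 9, 14, 23]
    N5 x:[45/2,23] y:[62/3,65/3] z:[73/3,76/3] -> miss, prune
    N9 x:[33/2,37/2] y:[58/3,59/3] z:[73/3,79/3] -> miss, prune
    N14 x:[31/2,22] y:[20,23] z:[21,73/3] -> hit [21,22], descend [12, 24]
      N12 x:[20,22] y:[20,65/3] z:[21,65/3] -> hit [21,65/3] leaf, test {P8@t=21}
      N24 x:[31/2,37/2] y:[22,23] z:[70/3,73/3] -> miss, prune
    N23 x:[41/2,22] y:[19,61/3] z:[89/3,94/3] -> miss, prune
  N20 x:[29/2,47/2] y:[80/3,89/3] z:[21,76/3] -> miss, prune
  N22 x:[4,11] y:[50/3,29] z:[21,83/3] -> miss, prune

order=[0, 1, 16, 5, 9, 14, 12, 24, 23, 20, 22]  |boxes|=11  |leaves|=1  hit=P8

== RESULT ==
11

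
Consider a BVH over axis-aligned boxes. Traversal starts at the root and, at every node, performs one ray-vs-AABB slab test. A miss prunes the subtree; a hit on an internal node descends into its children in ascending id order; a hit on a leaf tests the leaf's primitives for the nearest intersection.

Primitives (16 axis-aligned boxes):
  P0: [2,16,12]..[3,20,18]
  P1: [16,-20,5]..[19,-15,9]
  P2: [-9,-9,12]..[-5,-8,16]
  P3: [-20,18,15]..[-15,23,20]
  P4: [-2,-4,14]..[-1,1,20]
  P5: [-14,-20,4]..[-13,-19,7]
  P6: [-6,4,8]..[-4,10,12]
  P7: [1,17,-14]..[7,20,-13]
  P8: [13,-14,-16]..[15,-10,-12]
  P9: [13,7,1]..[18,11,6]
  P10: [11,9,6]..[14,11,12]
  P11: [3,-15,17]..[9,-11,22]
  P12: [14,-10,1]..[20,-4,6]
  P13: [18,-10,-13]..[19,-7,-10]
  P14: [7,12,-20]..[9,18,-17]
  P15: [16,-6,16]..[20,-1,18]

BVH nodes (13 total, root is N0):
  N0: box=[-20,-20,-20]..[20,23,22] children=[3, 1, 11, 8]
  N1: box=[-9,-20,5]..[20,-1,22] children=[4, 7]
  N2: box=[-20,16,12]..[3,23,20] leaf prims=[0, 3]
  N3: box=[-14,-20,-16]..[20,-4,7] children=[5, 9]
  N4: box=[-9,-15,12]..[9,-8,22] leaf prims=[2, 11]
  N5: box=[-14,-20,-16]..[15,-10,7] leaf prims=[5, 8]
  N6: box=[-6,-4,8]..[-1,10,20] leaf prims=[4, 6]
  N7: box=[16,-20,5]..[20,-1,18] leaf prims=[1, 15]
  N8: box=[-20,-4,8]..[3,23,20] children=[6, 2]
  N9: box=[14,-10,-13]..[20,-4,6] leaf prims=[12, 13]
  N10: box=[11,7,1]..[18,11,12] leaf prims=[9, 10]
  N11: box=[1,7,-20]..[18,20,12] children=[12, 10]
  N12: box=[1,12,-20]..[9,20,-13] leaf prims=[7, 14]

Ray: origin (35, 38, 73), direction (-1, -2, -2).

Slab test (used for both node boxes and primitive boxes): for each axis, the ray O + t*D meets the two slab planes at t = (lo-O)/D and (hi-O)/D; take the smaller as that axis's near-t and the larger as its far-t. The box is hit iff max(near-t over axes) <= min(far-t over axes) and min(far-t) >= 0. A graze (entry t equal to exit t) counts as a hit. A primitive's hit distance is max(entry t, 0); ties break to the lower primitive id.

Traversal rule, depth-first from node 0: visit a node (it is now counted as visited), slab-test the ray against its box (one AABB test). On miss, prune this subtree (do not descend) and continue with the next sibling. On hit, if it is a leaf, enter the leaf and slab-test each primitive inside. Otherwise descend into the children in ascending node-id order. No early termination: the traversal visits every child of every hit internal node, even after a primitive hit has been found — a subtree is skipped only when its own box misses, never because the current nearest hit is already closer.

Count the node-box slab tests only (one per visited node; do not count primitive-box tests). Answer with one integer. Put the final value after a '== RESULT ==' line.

Trace the traversal:
N0 x:[15,55] y:[15/2,29] z:[51/2,93/2] -> hit [51/2,29], descend [1, 3, 8, 11]
  N1 x:[15,44] y:[39/2,29] z:[51/2,34] -> hit [51/2,29], descend [4, 7]
    N4 x:[26,44] y:[23,53/2] z:[51/2,61/2] -> hit [26,53/2] leaf, test {P2(miss), P11@t=26}
    N7 x:[15,19] y:[39/2,29] z:[55/2,34] -> miss, prune
  N3 x:[15,49] y:[21,29] z:[33,89/2] -> miss, prune
  N8 x:[32,55] y:[15/2,21] z:[53/2,65/2] -> miss, prune
  N11 x:[17,34] y:[9,31/2] z:[61/2,93/2] -> miss, prune

Summary -> nodes [0, 1, 4, 7, 3, 8, 11]; box-tests=7; leaf-entries=1; first=P11

== RESULT ==
7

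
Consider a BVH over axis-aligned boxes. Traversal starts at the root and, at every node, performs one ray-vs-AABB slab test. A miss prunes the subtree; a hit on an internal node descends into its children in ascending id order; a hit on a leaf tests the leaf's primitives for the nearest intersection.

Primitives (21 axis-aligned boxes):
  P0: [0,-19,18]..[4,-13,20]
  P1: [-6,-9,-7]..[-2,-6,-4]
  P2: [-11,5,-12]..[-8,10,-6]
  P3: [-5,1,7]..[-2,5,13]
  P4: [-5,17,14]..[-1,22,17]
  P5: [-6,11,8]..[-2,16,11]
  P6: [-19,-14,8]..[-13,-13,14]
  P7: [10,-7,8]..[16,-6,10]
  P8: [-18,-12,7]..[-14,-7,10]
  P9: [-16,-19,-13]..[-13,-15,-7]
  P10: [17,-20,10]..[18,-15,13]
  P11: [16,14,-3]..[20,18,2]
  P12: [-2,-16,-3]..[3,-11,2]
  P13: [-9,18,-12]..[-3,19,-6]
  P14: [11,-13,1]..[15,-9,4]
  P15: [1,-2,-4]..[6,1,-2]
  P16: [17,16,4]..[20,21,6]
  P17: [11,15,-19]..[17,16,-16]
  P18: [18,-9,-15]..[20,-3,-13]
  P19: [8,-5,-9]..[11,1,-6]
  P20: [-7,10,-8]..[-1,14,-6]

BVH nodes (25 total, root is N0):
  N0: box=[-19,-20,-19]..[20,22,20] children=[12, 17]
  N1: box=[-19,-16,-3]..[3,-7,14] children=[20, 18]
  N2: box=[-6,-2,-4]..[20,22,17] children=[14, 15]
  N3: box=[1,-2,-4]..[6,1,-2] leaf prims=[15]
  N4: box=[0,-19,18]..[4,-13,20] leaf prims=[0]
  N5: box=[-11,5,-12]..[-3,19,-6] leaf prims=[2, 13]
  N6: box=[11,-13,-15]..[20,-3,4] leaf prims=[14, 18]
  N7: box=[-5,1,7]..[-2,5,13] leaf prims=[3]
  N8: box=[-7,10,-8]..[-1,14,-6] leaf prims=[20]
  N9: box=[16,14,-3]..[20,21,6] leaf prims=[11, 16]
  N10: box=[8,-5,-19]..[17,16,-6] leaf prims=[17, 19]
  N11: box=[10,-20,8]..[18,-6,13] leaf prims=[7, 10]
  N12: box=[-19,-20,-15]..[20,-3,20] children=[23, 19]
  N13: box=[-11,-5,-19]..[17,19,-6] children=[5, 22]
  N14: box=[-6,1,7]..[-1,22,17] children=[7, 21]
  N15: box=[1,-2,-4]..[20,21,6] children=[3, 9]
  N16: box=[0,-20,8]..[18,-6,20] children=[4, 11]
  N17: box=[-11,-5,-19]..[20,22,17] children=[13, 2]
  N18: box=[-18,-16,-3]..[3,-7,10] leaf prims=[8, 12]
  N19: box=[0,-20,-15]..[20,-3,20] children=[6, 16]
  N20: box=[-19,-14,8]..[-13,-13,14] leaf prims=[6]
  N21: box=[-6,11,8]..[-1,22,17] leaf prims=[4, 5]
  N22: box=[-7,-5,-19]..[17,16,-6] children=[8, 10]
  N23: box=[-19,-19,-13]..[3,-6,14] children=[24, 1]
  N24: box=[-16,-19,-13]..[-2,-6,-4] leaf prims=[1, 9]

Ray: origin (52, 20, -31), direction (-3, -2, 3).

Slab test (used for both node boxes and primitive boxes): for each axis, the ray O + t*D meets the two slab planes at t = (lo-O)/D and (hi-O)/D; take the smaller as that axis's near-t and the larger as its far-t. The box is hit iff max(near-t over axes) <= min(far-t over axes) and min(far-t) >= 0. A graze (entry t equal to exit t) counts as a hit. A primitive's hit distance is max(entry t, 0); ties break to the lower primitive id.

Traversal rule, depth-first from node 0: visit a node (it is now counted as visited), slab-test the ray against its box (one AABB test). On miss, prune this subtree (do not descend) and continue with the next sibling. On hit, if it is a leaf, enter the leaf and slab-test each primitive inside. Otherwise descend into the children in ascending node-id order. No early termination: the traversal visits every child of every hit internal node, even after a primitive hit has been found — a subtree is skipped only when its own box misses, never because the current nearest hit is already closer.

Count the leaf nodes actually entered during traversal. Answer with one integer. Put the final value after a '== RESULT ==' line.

Traverse from the root:
N0 x:[32/3,71/3] y:[-1,20] z:[4,17] -> hit [32/3,17], descend [12, 17]
  N12 x:[32/3,71/3] y:[23/2,20] z:[16/3,17] -> hit [23/2,17], descend [19, 23]
    N19 x:[32/3,52/3] y:[23/2,20] z:[16/3,17] -> hit [23/2,17], descend [6, 16]
      N6 x:[32/3,41/3] y:[23/2,33/2] z:[16/3,35/3] -> hit [23/2,35/3] leaf, test {P14(miss), P18(miss)}
      N16 x:[34/3,52/3] y:[13,20] z:[13,17] -> hit [13,17], descend [4, 11]
        N4 x:[16,52/3] y:[33/2,39/2] z:[49/3,17] -> hit [33/2,17] leaf, test {P0@t=33/2}
        N11 x:[34/3,14] y:[13,20] z:[13,44/3] -> hit [13,14] leaf, test {P7@t=13, P10(miss)}
    N23 x:[49/3,71/3] y:[13,39/2] z:[6,15] -> miss, prune
  N17 x:[32/3,21] y:[-1,25/2] z:[4,16] -> hit [32/3,25/2], descend [2, 13]
    N2 x:[32/3,58/3] y:[-1,11] z:[9,16] -> hit [32/3,11], descend [14, 15]
      N14 x:[53/3,58/3] y:[-1,19/2] z:[38/3,16] -> miss, prune
      N15 x:[32/3,17] y:[-1/2,11] z:[9,37/3] -> hit [32/3,11], descend [3, 9]
        N3 x:[46/3,17] y:[19/2,11] z:[9,29/3] -> miss, prune
        N9 x:[32/3,12] y:[-1/2,3] z:[28/3,37/3] -> miss, prune
    N13 x:[35/3,21] y:[1/2,25/2] z:[4,25/3] -> miss, prune

order=[0, 12, 19, 6, 16, 4, 11, 23, 17, 2, 14, 15, 3, 9, 13]  |boxes|=15  |leaves|=3  hit=P7

== RESULT ==
3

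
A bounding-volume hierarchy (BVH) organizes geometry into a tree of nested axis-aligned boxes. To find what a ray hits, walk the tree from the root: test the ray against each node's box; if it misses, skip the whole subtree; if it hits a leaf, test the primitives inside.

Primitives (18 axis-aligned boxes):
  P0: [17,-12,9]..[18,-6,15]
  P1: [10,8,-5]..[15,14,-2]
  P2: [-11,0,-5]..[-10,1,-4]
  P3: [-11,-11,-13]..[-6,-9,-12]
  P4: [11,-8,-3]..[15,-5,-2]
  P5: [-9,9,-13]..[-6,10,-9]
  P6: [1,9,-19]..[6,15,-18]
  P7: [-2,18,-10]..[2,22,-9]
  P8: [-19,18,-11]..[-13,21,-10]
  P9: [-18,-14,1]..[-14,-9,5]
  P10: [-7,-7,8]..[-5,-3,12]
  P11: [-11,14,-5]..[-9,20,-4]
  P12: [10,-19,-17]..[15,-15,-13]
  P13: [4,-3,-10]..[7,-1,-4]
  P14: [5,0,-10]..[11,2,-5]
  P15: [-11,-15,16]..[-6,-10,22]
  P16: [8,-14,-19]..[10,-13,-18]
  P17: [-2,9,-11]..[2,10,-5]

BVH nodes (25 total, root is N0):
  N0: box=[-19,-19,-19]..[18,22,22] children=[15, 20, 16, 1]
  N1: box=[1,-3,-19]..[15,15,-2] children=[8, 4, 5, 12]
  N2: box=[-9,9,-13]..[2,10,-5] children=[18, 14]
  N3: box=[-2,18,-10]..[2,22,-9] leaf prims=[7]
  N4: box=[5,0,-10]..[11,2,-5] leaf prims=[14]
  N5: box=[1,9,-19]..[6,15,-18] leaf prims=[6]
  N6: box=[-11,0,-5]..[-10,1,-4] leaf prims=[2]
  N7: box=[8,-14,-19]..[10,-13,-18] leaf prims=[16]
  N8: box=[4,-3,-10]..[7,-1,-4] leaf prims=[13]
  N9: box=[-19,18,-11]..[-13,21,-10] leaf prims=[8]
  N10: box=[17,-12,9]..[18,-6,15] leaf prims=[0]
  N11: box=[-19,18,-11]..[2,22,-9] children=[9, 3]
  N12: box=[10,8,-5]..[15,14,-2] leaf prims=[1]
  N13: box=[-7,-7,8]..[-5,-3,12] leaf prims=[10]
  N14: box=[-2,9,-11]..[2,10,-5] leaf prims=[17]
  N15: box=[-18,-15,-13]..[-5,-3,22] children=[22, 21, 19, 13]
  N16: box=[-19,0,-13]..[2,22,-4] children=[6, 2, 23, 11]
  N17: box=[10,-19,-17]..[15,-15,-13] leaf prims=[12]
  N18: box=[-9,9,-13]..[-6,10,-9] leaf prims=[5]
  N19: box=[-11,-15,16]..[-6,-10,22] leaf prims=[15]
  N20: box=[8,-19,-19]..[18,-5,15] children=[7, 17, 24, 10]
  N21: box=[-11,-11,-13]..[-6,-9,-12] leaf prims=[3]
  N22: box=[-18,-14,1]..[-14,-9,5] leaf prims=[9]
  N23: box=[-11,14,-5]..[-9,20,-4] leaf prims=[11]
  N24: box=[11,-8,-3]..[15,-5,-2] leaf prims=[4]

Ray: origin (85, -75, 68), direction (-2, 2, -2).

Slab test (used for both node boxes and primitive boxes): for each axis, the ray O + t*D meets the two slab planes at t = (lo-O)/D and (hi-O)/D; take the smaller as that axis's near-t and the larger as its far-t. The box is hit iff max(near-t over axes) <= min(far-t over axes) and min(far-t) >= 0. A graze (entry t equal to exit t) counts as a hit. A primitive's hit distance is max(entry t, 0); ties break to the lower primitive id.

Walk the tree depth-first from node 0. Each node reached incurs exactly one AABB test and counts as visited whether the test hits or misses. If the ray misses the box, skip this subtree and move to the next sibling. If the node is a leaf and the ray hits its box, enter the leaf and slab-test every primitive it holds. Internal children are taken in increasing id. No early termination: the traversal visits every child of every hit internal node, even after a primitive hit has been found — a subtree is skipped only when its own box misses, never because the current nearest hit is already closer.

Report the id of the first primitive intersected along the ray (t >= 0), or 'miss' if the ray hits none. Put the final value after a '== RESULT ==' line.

Trace the traversal:
N0 x:[67/2,52] y:[28,97/2] z:[23,87/2] -> hit [67/2,87/2], descend [1, 15, 16, 20]
  N1 x:[35,42] y:[36,45] z:[35,87/2] -> hit [36,42], descend [4, 5, 8, 12]
    N4 x:[37,40] y:[75/2,77/2] z:[73/2,39] -> hit [75/2,77/2] leaf, test {P14@t=75/2}
    N5 x:[79/2,42] y:[42,45] z:[43,87/2] -> miss, prune
    N8 x:[39,81/2] y:[36,37] z:[36,39] -> miss, prune
    N12 x:[35,75/2] y:[83/2,89/2] z:[35,73/2] -> miss, prune
  N15 x:[45,103/2] y:[30,36] z:[23,81/2] -> miss, prune
  N16 x:[83/2,52] y:[75/2,97/2] z:[36,81/2] -> miss, prune
  N20 x:[67/2,77/2] y:[28,35] z:[53/2,87/2] -> hit [67/2,35], descend [7, 10, 17, 24]
    N7 x:[75/2,77/2] y:[61/2,31] z:[43,87/2] -> miss, prune
    N10 x:[67/2,34] y:[63/2,69/2] z:[53/2,59/2] -> miss, prune
    N17 x:[35,75/2] y:[28,30] z:[81/2,85/2] -> miss, prune
    N24 x:[35,37] y:[67/2,35] z:[35,71/2] -> hit [35,35] leaf, test {P4@t=35}

order=[0, 1, 4, 5, 8, 12, 15, 16, 20, 7, 10, 17, 24]  |boxes|=13  |leaves|=2  hit=P4

== RESULT ==
4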